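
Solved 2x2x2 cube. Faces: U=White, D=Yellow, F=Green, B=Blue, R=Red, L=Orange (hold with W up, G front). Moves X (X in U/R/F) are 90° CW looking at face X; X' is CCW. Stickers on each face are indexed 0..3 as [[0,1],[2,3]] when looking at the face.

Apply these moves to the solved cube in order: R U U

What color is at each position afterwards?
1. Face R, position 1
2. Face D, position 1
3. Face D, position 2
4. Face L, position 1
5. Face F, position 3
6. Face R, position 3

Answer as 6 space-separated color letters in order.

After move 1 (R): R=RRRR U=WGWG F=GYGY D=YBYB B=WBWB
After move 2 (U): U=WWGG F=RRGY R=WBRR B=OOWB L=GYOO
After move 3 (U): U=GWGW F=WBGY R=OORR B=GYWB L=RROO
Query 1: R[1] = O
Query 2: D[1] = B
Query 3: D[2] = Y
Query 4: L[1] = R
Query 5: F[3] = Y
Query 6: R[3] = R

Answer: O B Y R Y R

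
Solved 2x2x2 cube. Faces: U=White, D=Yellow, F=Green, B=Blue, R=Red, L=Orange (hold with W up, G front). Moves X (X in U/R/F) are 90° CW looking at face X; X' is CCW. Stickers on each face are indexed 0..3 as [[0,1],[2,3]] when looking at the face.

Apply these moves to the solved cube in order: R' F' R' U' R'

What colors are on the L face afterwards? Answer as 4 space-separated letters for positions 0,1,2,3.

Answer: G B O W

Derivation:
After move 1 (R'): R=RRRR U=WBWB F=GWGW D=YGYG B=YBYB
After move 2 (F'): F=WWGG U=WBRR R=GRYR D=OOYG L=OBOW
After move 3 (R'): R=RRGY U=WYRY F=WBGR D=OWYG B=GBOB
After move 4 (U'): U=YYWR F=OBGR R=WBGY B=RROB L=GBOW
After move 5 (R'): R=BYWG U=YOWR F=OYGR D=OBYR B=GRWB
Query: L face = GBOW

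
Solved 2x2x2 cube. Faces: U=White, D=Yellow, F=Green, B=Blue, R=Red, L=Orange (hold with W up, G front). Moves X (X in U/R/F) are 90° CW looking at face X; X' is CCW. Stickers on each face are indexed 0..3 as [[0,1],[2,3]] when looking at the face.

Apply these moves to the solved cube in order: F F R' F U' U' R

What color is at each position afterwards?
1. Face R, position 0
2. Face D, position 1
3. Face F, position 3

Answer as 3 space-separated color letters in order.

After move 1 (F): F=GGGG U=WWOO R=WRWR D=RRYY L=OYOY
After move 2 (F): F=GGGG U=WWYY R=OROR D=WWYY L=OROR
After move 3 (R'): R=RROO U=WBYB F=GWGY D=WGYG B=YBWB
After move 4 (F): F=GGYW U=WBRR R=YRBO D=ORYG L=OWOG
After move 5 (U'): U=BRWR F=OWYW R=GGBO B=YRWB L=YBOG
After move 6 (U'): U=RRBW F=YBYW R=OWBO B=GGWB L=YROG
After move 7 (R): R=BOOW U=RBBW F=YRYG D=OWYG B=WGRB
Query 1: R[0] = B
Query 2: D[1] = W
Query 3: F[3] = G

Answer: B W G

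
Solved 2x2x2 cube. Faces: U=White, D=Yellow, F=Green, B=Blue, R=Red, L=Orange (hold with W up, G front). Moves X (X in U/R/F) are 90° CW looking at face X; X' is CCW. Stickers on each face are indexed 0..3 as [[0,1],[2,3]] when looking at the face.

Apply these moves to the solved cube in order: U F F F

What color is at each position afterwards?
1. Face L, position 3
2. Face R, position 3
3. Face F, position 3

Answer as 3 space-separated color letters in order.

Answer: W R G

Derivation:
After move 1 (U): U=WWWW F=RRGG R=BBRR B=OOBB L=GGOO
After move 2 (F): F=GRGR U=WWOG R=WBWR D=RBYY L=GYOY
After move 3 (F): F=GGRR U=WWYY R=OBGR D=WWYY L=GROB
After move 4 (F): F=RGRG U=WWBR R=YBYR D=GOYY L=GWOW
Query 1: L[3] = W
Query 2: R[3] = R
Query 3: F[3] = G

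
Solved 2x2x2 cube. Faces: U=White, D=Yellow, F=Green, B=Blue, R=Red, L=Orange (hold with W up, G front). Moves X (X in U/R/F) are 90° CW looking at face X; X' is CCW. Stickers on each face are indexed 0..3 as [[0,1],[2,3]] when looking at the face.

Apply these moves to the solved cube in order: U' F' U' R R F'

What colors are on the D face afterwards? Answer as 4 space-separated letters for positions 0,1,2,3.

Answer: R W Y G

Derivation:
After move 1 (U'): U=WWWW F=OOGG R=GGRR B=RRBB L=BBOO
After move 2 (F'): F=OGOG U=WWGR R=YGYR D=BOYY L=BWOW
After move 3 (U'): U=WRWG F=BWOG R=OGYR B=YGBB L=RROW
After move 4 (R): R=YORG U=WWWG F=BOOY D=BBYY B=GGRB
After move 5 (R): R=RYGO U=WOWY F=BBOY D=BRYG B=GGWB
After move 6 (F'): F=BYBO U=WORG R=RYBO D=RWYG L=RYOW
Query: D face = RWYG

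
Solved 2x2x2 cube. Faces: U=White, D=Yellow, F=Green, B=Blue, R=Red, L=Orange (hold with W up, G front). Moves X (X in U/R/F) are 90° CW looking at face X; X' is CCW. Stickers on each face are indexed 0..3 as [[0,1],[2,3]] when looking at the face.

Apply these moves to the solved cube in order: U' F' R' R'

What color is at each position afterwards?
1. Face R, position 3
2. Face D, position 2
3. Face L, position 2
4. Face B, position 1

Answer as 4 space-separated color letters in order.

After move 1 (U'): U=WWWW F=OOGG R=GGRR B=RRBB L=BBOO
After move 2 (F'): F=OGOG U=WWGR R=YGYR D=BOYY L=BWOW
After move 3 (R'): R=GRYY U=WBGR F=OWOR D=BGYG B=YROB
After move 4 (R'): R=RYGY U=WOGY F=OBOR D=BWYR B=GRGB
Query 1: R[3] = Y
Query 2: D[2] = Y
Query 3: L[2] = O
Query 4: B[1] = R

Answer: Y Y O R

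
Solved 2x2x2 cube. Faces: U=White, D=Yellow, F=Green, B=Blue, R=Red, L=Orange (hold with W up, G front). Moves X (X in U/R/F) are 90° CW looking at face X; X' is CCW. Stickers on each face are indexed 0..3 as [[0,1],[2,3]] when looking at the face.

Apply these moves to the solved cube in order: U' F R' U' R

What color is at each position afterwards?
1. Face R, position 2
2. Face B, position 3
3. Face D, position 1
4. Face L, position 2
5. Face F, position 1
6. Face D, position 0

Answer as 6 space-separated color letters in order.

Answer: W B G O O R

Derivation:
After move 1 (U'): U=WWWW F=OOGG R=GGRR B=RRBB L=BBOO
After move 2 (F): F=GOGO U=WWOB R=WGWR D=RGYY L=BYOY
After move 3 (R'): R=GRWW U=WBOR F=GWGB D=ROYO B=YRGB
After move 4 (U'): U=BRWO F=BYGB R=GWWW B=GRGB L=YROY
After move 5 (R): R=WGWW U=BYWB F=BOGO D=RGYG B=ORRB
Query 1: R[2] = W
Query 2: B[3] = B
Query 3: D[1] = G
Query 4: L[2] = O
Query 5: F[1] = O
Query 6: D[0] = R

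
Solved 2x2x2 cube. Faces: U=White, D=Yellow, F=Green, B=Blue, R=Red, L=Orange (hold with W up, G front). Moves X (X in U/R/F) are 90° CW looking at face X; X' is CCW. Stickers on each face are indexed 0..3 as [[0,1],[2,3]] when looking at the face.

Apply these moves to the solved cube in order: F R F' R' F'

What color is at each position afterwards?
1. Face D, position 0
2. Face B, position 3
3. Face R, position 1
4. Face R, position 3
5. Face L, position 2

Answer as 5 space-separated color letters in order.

Answer: G B R R O

Derivation:
After move 1 (F): F=GGGG U=WWOO R=WRWR D=RRYY L=OYOY
After move 2 (R): R=WWRR U=WGOG F=GRGY D=RBYB B=OBWB
After move 3 (F'): F=RYGG U=WGWR R=BWRR D=YYYB L=OGOO
After move 4 (R'): R=WRBR U=WWWO F=RGGR D=YYYG B=BBYB
After move 5 (F'): F=GRRG U=WWWB R=YRYR D=GOYG L=OOOW
Query 1: D[0] = G
Query 2: B[3] = B
Query 3: R[1] = R
Query 4: R[3] = R
Query 5: L[2] = O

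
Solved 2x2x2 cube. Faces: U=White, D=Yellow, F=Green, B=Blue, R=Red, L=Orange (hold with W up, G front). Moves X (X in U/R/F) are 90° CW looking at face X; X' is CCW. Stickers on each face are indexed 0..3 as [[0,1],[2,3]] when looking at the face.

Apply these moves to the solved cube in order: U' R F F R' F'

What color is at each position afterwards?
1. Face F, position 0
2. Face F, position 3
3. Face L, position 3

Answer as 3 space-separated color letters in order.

After move 1 (U'): U=WWWW F=OOGG R=GGRR B=RRBB L=BBOO
After move 2 (R): R=RGRG U=WOWG F=OYGY D=YBYR B=WRWB
After move 3 (F): F=GOYY U=WOOB R=WGGG D=RRYR L=BYOB
After move 4 (F): F=YGYO U=WOBY R=OGBG D=GWYR L=BROR
After move 5 (R'): R=GGOB U=WWBW F=YOYY D=GGYO B=RRWB
After move 6 (F'): F=OYYY U=WWGO R=GGGB D=RRYO L=BWOB
Query 1: F[0] = O
Query 2: F[3] = Y
Query 3: L[3] = B

Answer: O Y B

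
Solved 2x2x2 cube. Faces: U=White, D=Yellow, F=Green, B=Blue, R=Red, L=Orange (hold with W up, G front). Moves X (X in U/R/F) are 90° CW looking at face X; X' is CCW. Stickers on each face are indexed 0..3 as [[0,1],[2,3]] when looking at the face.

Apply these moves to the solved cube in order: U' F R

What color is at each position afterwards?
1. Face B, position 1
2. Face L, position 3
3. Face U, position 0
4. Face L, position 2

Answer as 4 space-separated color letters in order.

After move 1 (U'): U=WWWW F=OOGG R=GGRR B=RRBB L=BBOO
After move 2 (F): F=GOGO U=WWOB R=WGWR D=RGYY L=BYOY
After move 3 (R): R=WWRG U=WOOO F=GGGY D=RBYR B=BRWB
Query 1: B[1] = R
Query 2: L[3] = Y
Query 3: U[0] = W
Query 4: L[2] = O

Answer: R Y W O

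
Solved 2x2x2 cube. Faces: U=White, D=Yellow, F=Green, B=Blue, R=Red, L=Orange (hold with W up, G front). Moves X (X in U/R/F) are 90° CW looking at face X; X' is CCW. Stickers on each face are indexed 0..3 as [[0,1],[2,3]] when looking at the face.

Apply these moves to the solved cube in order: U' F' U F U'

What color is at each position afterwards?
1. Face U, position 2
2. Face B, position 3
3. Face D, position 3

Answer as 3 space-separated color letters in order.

Answer: G B Y

Derivation:
After move 1 (U'): U=WWWW F=OOGG R=GGRR B=RRBB L=BBOO
After move 2 (F'): F=OGOG U=WWGR R=YGYR D=BOYY L=BWOW
After move 3 (U): U=GWRW F=YGOG R=RRYR B=BWBB L=OGOW
After move 4 (F): F=OYGG U=GWWG R=RRWR D=YRYY L=OBOO
After move 5 (U'): U=WGGW F=OBGG R=OYWR B=RRBB L=BWOO
Query 1: U[2] = G
Query 2: B[3] = B
Query 3: D[3] = Y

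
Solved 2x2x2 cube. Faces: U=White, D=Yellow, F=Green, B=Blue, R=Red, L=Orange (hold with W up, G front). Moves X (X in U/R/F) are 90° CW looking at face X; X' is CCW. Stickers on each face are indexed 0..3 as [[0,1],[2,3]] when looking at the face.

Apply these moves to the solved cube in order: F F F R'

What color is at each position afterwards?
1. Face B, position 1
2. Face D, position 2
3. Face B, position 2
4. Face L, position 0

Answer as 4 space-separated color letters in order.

After move 1 (F): F=GGGG U=WWOO R=WRWR D=RRYY L=OYOY
After move 2 (F): F=GGGG U=WWYY R=OROR D=WWYY L=OROR
After move 3 (F): F=GGGG U=WWRR R=YRYR D=OOYY L=OWOW
After move 4 (R'): R=RRYY U=WBRB F=GWGR D=OGYG B=YBOB
Query 1: B[1] = B
Query 2: D[2] = Y
Query 3: B[2] = O
Query 4: L[0] = O

Answer: B Y O O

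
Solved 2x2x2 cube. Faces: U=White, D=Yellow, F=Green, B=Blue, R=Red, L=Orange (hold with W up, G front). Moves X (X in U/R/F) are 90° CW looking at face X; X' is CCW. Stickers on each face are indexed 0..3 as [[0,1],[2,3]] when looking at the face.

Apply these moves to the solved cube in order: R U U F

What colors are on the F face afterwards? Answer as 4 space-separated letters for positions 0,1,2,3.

Answer: G W Y B

Derivation:
After move 1 (R): R=RRRR U=WGWG F=GYGY D=YBYB B=WBWB
After move 2 (U): U=WWGG F=RRGY R=WBRR B=OOWB L=GYOO
After move 3 (U): U=GWGW F=WBGY R=OORR B=GYWB L=RROO
After move 4 (F): F=GWYB U=GWOR R=GOWR D=ROYB L=RYOB
Query: F face = GWYB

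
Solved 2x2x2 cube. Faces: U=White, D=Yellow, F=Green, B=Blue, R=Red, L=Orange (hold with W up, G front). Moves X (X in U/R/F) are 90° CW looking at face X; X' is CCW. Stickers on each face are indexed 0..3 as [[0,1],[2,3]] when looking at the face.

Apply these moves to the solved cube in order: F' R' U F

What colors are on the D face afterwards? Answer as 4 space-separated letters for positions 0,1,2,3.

Answer: Y Y Y G

Derivation:
After move 1 (F'): F=GGGG U=WWRR R=YRYR D=OOYY L=OWOW
After move 2 (R'): R=RRYY U=WBRB F=GWGR D=OGYG B=YBOB
After move 3 (U): U=RWBB F=RRGR R=YBYY B=OWOB L=GWOW
After move 4 (F): F=GRRR U=RWWW R=BBBY D=YYYG L=GOOG
Query: D face = YYYG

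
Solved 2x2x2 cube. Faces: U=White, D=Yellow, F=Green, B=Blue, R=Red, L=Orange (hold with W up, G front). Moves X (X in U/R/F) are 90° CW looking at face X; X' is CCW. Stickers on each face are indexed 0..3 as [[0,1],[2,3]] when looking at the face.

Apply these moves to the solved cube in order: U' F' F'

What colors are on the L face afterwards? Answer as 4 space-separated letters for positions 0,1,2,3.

After move 1 (U'): U=WWWW F=OOGG R=GGRR B=RRBB L=BBOO
After move 2 (F'): F=OGOG U=WWGR R=YGYR D=BOYY L=BWOW
After move 3 (F'): F=GGOO U=WWYY R=OGBR D=WWYY L=BROG
Query: L face = BROG

Answer: B R O G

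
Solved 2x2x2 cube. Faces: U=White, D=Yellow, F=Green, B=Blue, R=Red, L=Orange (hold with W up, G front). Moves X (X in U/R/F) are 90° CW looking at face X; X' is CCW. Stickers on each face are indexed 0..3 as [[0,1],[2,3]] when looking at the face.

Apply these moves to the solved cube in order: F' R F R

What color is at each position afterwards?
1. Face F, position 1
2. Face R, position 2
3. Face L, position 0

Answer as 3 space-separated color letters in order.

After move 1 (F'): F=GGGG U=WWRR R=YRYR D=OOYY L=OWOW
After move 2 (R): R=YYRR U=WGRG F=GOGY D=OBYB B=RBWB
After move 3 (F): F=GGYO U=WGWW R=RYGR D=RYYB L=OOOB
After move 4 (R): R=GRRY U=WGWO F=GYYB D=RWYR B=WBGB
Query 1: F[1] = Y
Query 2: R[2] = R
Query 3: L[0] = O

Answer: Y R O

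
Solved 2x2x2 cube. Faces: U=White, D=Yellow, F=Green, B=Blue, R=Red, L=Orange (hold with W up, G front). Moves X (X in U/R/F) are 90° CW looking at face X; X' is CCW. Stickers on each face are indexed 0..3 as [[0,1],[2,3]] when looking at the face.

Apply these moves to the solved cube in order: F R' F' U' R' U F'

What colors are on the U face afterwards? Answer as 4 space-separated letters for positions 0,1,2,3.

After move 1 (F): F=GGGG U=WWOO R=WRWR D=RRYY L=OYOY
After move 2 (R'): R=RRWW U=WBOB F=GWGO D=RGYG B=YBRB
After move 3 (F'): F=WOGG U=WBRW R=GRRW D=YYYG L=OBOO
After move 4 (U'): U=BWWR F=OBGG R=WORW B=GRRB L=YBOO
After move 5 (R'): R=OWWR U=BRWG F=OWGR D=YBYG B=GRYB
After move 6 (U): U=WBGR F=OWGR R=GRWR B=YBYB L=OWOO
After move 7 (F'): F=WROG U=WBGW R=BRYR D=WOYG L=OROG
Query: U face = WBGW

Answer: W B G W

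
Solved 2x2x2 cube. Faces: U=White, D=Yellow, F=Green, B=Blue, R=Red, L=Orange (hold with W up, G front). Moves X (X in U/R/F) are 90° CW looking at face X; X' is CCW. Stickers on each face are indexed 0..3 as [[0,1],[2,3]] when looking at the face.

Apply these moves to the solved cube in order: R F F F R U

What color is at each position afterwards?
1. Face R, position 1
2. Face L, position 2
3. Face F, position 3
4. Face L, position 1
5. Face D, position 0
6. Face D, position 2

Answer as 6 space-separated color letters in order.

Answer: B O B O O Y

Derivation:
After move 1 (R): R=RRRR U=WGWG F=GYGY D=YBYB B=WBWB
After move 2 (F): F=GGYY U=WGOO R=WRGR D=RRYB L=OYOB
After move 3 (F): F=YGYG U=WGBY R=OROR D=GWYB L=OROR
After move 4 (F): F=YYGG U=WGRR R=BRYR D=OOYB L=OGOW
After move 5 (R): R=YBRR U=WYRG F=YOGB D=OWYW B=RBGB
After move 6 (U): U=RWGY F=YBGB R=RBRR B=OGGB L=YOOW
Query 1: R[1] = B
Query 2: L[2] = O
Query 3: F[3] = B
Query 4: L[1] = O
Query 5: D[0] = O
Query 6: D[2] = Y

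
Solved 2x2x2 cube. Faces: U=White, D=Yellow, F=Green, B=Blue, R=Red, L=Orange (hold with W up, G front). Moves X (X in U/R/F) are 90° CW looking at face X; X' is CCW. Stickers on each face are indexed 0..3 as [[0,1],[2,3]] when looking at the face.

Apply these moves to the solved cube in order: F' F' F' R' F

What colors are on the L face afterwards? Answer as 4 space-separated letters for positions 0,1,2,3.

Answer: O R O G

Derivation:
After move 1 (F'): F=GGGG U=WWRR R=YRYR D=OOYY L=OWOW
After move 2 (F'): F=GGGG U=WWYY R=OROR D=WWYY L=OROR
After move 3 (F'): F=GGGG U=WWOO R=WRWR D=RRYY L=OYOY
After move 4 (R'): R=RRWW U=WBOB F=GWGO D=RGYG B=YBRB
After move 5 (F): F=GGOW U=WBYY R=ORBW D=WRYG L=OROG
Query: L face = OROG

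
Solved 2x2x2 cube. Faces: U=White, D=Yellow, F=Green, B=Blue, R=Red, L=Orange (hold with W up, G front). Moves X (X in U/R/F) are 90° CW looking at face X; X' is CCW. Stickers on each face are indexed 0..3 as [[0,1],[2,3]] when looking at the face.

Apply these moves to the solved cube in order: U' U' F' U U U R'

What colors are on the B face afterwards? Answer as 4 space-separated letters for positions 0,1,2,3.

Answer: Y O O B

Derivation:
After move 1 (U'): U=WWWW F=OOGG R=GGRR B=RRBB L=BBOO
After move 2 (U'): U=WWWW F=BBGG R=OORR B=GGBB L=RROO
After move 3 (F'): F=BGBG U=WWOR R=YOYR D=ROYY L=RWOW
After move 4 (U): U=OWRW F=YOBG R=GGYR B=RWBB L=BGOW
After move 5 (U): U=ROWW F=GGBG R=RWYR B=BGBB L=YOOW
After move 6 (U): U=WRWO F=RWBG R=BGYR B=YOBB L=GGOW
After move 7 (R'): R=GRBY U=WBWY F=RRBO D=RWYG B=YOOB
Query: B face = YOOB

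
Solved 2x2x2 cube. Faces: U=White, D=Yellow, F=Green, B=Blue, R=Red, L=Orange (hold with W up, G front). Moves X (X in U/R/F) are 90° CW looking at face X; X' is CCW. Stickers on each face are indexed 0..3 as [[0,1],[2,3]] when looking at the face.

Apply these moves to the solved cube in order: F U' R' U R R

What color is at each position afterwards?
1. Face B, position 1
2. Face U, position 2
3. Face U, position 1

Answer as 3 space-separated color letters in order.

After move 1 (F): F=GGGG U=WWOO R=WRWR D=RRYY L=OYOY
After move 2 (U'): U=WOWO F=OYGG R=GGWR B=WRBB L=BBOY
After move 3 (R'): R=GRGW U=WBWW F=OOGO D=RYYG B=YRRB
After move 4 (U): U=WWWB F=GRGO R=YRGW B=BBRB L=OOOY
After move 5 (R): R=GYWR U=WRWO F=GYGG D=RRYB B=BBWB
After move 6 (R): R=WGRY U=WYWG F=GRGB D=RWYB B=OBRB
Query 1: B[1] = B
Query 2: U[2] = W
Query 3: U[1] = Y

Answer: B W Y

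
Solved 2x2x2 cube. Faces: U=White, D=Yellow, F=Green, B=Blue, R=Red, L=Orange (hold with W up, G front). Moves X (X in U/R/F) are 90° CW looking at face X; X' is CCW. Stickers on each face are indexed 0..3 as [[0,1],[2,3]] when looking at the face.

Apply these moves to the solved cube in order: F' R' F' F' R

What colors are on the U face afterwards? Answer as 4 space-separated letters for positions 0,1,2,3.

Answer: W G G G

Derivation:
After move 1 (F'): F=GGGG U=WWRR R=YRYR D=OOYY L=OWOW
After move 2 (R'): R=RRYY U=WBRB F=GWGR D=OGYG B=YBOB
After move 3 (F'): F=WRGG U=WBRY R=GROY D=WWYG L=OBOR
After move 4 (F'): F=RGWG U=WBGO R=WRWY D=BRYG L=OYOR
After move 5 (R): R=WWYR U=WGGG F=RRWG D=BOYY B=OBBB
Query: U face = WGGG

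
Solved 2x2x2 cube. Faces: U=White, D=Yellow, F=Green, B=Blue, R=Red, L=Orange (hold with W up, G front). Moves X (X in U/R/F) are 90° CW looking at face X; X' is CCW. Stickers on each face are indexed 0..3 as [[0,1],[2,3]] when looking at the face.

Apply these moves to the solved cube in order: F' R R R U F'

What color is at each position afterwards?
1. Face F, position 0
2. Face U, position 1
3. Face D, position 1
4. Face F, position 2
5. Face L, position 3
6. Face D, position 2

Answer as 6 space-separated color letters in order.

After move 1 (F'): F=GGGG U=WWRR R=YRYR D=OOYY L=OWOW
After move 2 (R): R=YYRR U=WGRG F=GOGY D=OBYB B=RBWB
After move 3 (R): R=RYRY U=WORY F=GBGB D=OWYR B=GBGB
After move 4 (R): R=RRYY U=WBRB F=GWGR D=OGYG B=YBOB
After move 5 (U): U=RWBB F=RRGR R=YBYY B=OWOB L=GWOW
After move 6 (F'): F=RRRG U=RWYY R=GBOY D=WWYG L=GBOB
Query 1: F[0] = R
Query 2: U[1] = W
Query 3: D[1] = W
Query 4: F[2] = R
Query 5: L[3] = B
Query 6: D[2] = Y

Answer: R W W R B Y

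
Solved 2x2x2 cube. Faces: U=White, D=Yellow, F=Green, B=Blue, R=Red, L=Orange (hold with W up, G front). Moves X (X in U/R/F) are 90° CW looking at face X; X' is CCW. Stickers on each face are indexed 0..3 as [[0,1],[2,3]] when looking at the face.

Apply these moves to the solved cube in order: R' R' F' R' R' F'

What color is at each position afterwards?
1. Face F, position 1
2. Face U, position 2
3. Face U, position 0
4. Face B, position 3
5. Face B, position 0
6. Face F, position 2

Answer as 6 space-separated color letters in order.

After move 1 (R'): R=RRRR U=WBWB F=GWGW D=YGYG B=YBYB
After move 2 (R'): R=RRRR U=WYWY F=GBGB D=YWYW B=GBGB
After move 3 (F'): F=BBGG U=WYRR R=WRYR D=OOYW L=OYOW
After move 4 (R'): R=RRWY U=WGRG F=BYGR D=OBYG B=WBOB
After move 5 (R'): R=RYRW U=WORW F=BGGG D=OYYR B=GBBB
After move 6 (F'): F=GGBG U=WORR R=YYOW D=YWYR L=OWOR
Query 1: F[1] = G
Query 2: U[2] = R
Query 3: U[0] = W
Query 4: B[3] = B
Query 5: B[0] = G
Query 6: F[2] = B

Answer: G R W B G B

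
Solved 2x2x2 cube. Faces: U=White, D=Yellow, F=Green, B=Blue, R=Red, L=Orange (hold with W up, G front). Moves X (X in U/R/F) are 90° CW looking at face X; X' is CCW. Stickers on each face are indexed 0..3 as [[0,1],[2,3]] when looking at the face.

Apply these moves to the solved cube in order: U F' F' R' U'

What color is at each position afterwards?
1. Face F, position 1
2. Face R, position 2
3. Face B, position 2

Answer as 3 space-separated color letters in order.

After move 1 (U): U=WWWW F=RRGG R=BBRR B=OOBB L=GGOO
After move 2 (F'): F=RGRG U=WWBR R=YBYR D=GOYY L=GWOW
After move 3 (F'): F=GGRR U=WWYY R=OBGR D=WWYY L=GROB
After move 4 (R'): R=BROG U=WBYO F=GWRY D=WGYR B=YOWB
After move 5 (U'): U=BOWY F=GRRY R=GWOG B=BRWB L=YOOB
Query 1: F[1] = R
Query 2: R[2] = O
Query 3: B[2] = W

Answer: R O W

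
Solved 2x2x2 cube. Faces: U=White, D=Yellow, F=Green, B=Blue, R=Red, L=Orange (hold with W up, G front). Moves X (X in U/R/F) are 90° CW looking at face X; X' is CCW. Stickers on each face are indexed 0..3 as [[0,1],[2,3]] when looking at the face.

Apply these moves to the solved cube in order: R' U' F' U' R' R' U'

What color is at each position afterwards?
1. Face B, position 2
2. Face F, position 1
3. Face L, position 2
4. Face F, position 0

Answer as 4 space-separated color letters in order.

After move 1 (R'): R=RRRR U=WBWB F=GWGW D=YGYG B=YBYB
After move 2 (U'): U=BBWW F=OOGW R=GWRR B=RRYB L=YBOO
After move 3 (F'): F=OWOG U=BBGR R=GWYR D=BOYG L=YWOW
After move 4 (U'): U=BRBG F=YWOG R=OWYR B=GWYB L=RROW
After move 5 (R'): R=WROY U=BYBG F=YROG D=BWYG B=GWOB
After move 6 (R'): R=RYWO U=BOBG F=YYOG D=BRYG B=GWWB
After move 7 (U'): U=OGBB F=RROG R=YYWO B=RYWB L=GWOW
Query 1: B[2] = W
Query 2: F[1] = R
Query 3: L[2] = O
Query 4: F[0] = R

Answer: W R O R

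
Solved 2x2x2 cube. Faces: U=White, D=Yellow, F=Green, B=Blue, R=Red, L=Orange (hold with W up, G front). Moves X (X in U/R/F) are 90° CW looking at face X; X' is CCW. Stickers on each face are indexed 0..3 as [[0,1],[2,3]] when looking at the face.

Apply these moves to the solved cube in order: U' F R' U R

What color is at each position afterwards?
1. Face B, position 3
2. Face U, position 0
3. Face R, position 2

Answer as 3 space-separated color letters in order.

Answer: B O W

Derivation:
After move 1 (U'): U=WWWW F=OOGG R=GGRR B=RRBB L=BBOO
After move 2 (F): F=GOGO U=WWOB R=WGWR D=RGYY L=BYOY
After move 3 (R'): R=GRWW U=WBOR F=GWGB D=ROYO B=YRGB
After move 4 (U): U=OWRB F=GRGB R=YRWW B=BYGB L=GWOY
After move 5 (R): R=WYWR U=ORRB F=GOGO D=RGYB B=BYWB
Query 1: B[3] = B
Query 2: U[0] = O
Query 3: R[2] = W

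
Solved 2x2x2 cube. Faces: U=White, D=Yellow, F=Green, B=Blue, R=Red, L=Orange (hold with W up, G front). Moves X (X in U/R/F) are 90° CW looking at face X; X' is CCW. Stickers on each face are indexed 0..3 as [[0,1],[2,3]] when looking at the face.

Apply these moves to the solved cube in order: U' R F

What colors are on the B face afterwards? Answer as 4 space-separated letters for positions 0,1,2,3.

After move 1 (U'): U=WWWW F=OOGG R=GGRR B=RRBB L=BBOO
After move 2 (R): R=RGRG U=WOWG F=OYGY D=YBYR B=WRWB
After move 3 (F): F=GOYY U=WOOB R=WGGG D=RRYR L=BYOB
Query: B face = WRWB

Answer: W R W B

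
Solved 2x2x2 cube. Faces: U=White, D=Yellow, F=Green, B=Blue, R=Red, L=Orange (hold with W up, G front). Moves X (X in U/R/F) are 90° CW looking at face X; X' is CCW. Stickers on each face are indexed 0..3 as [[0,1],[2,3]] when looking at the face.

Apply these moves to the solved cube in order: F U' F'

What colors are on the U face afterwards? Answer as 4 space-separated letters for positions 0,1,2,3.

Answer: W O G W

Derivation:
After move 1 (F): F=GGGG U=WWOO R=WRWR D=RRYY L=OYOY
After move 2 (U'): U=WOWO F=OYGG R=GGWR B=WRBB L=BBOY
After move 3 (F'): F=YGOG U=WOGW R=RGRR D=BYYY L=BOOW
Query: U face = WOGW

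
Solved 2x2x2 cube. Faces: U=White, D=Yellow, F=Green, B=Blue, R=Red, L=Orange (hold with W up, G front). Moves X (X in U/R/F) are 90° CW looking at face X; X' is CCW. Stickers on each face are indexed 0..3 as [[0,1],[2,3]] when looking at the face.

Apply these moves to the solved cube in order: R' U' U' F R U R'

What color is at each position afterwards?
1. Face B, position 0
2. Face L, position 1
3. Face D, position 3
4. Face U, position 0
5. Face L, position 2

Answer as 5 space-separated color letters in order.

After move 1 (R'): R=RRRR U=WBWB F=GWGW D=YGYG B=YBYB
After move 2 (U'): U=BBWW F=OOGW R=GWRR B=RRYB L=YBOO
After move 3 (U'): U=BWBW F=YBGW R=OORR B=GWYB L=RROO
After move 4 (F): F=GYWB U=BWOR R=BOWR D=ROYG L=RYOG
After move 5 (R): R=WBRO U=BYOB F=GOWG D=RYYG B=RWWB
After move 6 (U): U=OBBY F=WBWG R=RWRO B=RYWB L=GOOG
After move 7 (R'): R=WORR U=OWBR F=WBWY D=RBYG B=GYYB
Query 1: B[0] = G
Query 2: L[1] = O
Query 3: D[3] = G
Query 4: U[0] = O
Query 5: L[2] = O

Answer: G O G O O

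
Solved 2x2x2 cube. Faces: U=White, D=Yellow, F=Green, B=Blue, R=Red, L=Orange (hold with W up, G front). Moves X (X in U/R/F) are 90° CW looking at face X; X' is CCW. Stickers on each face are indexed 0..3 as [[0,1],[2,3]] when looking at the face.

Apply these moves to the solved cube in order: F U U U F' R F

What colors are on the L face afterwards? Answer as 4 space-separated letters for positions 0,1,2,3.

After move 1 (F): F=GGGG U=WWOO R=WRWR D=RRYY L=OYOY
After move 2 (U): U=OWOW F=WRGG R=BBWR B=OYBB L=GGOY
After move 3 (U): U=OOWW F=BBGG R=OYWR B=GGBB L=WROY
After move 4 (U): U=WOWO F=OYGG R=GGWR B=WRBB L=BBOY
After move 5 (F'): F=YGOG U=WOGW R=RGRR D=BYYY L=BOOW
After move 6 (R): R=RRRG U=WGGG F=YYOY D=BBYW B=WROB
After move 7 (F): F=OYYY U=WGWO R=GRGG D=RRYW L=BBOB
Query: L face = BBOB

Answer: B B O B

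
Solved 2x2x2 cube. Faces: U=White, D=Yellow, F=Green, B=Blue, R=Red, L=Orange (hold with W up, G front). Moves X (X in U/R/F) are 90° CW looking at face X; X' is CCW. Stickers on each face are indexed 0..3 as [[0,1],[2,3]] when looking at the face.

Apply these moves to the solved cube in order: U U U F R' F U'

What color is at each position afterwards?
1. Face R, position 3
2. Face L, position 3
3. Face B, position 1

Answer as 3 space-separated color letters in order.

After move 1 (U): U=WWWW F=RRGG R=BBRR B=OOBB L=GGOO
After move 2 (U): U=WWWW F=BBGG R=OORR B=GGBB L=RROO
After move 3 (U): U=WWWW F=OOGG R=GGRR B=RRBB L=BBOO
After move 4 (F): F=GOGO U=WWOB R=WGWR D=RGYY L=BYOY
After move 5 (R'): R=GRWW U=WBOR F=GWGB D=ROYO B=YRGB
After move 6 (F): F=GGBW U=WBYY R=ORRW D=WGYO L=BROO
After move 7 (U'): U=BYWY F=BRBW R=GGRW B=ORGB L=YROO
Query 1: R[3] = W
Query 2: L[3] = O
Query 3: B[1] = R

Answer: W O R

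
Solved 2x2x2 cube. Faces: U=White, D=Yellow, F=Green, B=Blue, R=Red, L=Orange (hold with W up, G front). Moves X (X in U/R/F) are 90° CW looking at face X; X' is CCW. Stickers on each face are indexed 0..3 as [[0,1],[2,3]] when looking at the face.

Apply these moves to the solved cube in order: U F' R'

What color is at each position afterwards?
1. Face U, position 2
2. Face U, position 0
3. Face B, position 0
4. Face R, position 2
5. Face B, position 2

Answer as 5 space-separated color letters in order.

After move 1 (U): U=WWWW F=RRGG R=BBRR B=OOBB L=GGOO
After move 2 (F'): F=RGRG U=WWBR R=YBYR D=GOYY L=GWOW
After move 3 (R'): R=BRYY U=WBBO F=RWRR D=GGYG B=YOOB
Query 1: U[2] = B
Query 2: U[0] = W
Query 3: B[0] = Y
Query 4: R[2] = Y
Query 5: B[2] = O

Answer: B W Y Y O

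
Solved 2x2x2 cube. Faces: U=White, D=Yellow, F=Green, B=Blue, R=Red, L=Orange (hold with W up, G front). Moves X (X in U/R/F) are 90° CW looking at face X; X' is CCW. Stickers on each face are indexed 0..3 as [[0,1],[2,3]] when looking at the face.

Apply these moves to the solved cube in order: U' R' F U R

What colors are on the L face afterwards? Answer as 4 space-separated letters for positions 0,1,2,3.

After move 1 (U'): U=WWWW F=OOGG R=GGRR B=RRBB L=BBOO
After move 2 (R'): R=GRGR U=WBWR F=OWGW D=YOYG B=YRYB
After move 3 (F): F=GOWW U=WBOB R=WRRR D=GGYG L=BYOO
After move 4 (U): U=OWBB F=WRWW R=YRRR B=BYYB L=GOOO
After move 5 (R): R=RYRR U=ORBW F=WGWG D=GYYB B=BYWB
Query: L face = GOOO

Answer: G O O O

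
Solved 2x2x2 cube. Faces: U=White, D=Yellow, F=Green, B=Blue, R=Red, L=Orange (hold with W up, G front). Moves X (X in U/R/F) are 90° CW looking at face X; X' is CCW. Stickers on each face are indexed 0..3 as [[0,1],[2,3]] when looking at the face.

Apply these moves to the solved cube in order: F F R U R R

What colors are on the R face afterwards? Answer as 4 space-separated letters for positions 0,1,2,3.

After move 1 (F): F=GGGG U=WWOO R=WRWR D=RRYY L=OYOY
After move 2 (F): F=GGGG U=WWYY R=OROR D=WWYY L=OROR
After move 3 (R): R=OORR U=WGYG F=GWGY D=WBYB B=YBWB
After move 4 (U): U=YWGG F=OOGY R=YBRR B=ORWB L=GWOR
After move 5 (R): R=RYRB U=YOGY F=OBGB D=WWYO B=GRWB
After move 6 (R): R=RRBY U=YBGB F=OWGO D=WWYG B=YROB
Query: R face = RRBY

Answer: R R B Y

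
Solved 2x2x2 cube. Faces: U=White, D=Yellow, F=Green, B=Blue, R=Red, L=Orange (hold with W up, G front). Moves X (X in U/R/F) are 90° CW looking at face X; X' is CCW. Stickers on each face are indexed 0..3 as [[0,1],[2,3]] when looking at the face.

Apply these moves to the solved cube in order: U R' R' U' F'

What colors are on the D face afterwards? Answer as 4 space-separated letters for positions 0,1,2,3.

Answer: O O Y W

Derivation:
After move 1 (U): U=WWWW F=RRGG R=BBRR B=OOBB L=GGOO
After move 2 (R'): R=BRBR U=WBWO F=RWGW D=YRYG B=YOYB
After move 3 (R'): R=RRBB U=WYWY F=RBGO D=YWYW B=GORB
After move 4 (U'): U=YYWW F=GGGO R=RBBB B=RRRB L=GOOO
After move 5 (F'): F=GOGG U=YYRB R=WBYB D=OOYW L=GWOW
Query: D face = OOYW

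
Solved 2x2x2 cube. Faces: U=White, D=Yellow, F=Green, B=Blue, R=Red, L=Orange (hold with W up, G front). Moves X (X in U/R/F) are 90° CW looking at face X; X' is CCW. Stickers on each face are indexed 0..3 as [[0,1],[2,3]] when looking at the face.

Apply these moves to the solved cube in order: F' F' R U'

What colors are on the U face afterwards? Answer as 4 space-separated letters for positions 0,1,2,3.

Answer: G G W Y

Derivation:
After move 1 (F'): F=GGGG U=WWRR R=YRYR D=OOYY L=OWOW
After move 2 (F'): F=GGGG U=WWYY R=OROR D=WWYY L=OROR
After move 3 (R): R=OORR U=WGYG F=GWGY D=WBYB B=YBWB
After move 4 (U'): U=GGWY F=ORGY R=GWRR B=OOWB L=YBOR
Query: U face = GGWY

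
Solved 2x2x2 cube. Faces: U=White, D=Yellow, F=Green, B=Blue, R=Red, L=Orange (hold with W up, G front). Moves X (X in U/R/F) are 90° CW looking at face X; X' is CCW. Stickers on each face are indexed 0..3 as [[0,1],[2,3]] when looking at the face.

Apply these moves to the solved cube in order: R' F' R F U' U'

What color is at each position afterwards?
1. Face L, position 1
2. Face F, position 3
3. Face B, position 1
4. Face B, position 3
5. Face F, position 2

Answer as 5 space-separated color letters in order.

Answer: G O W B G

Derivation:
After move 1 (R'): R=RRRR U=WBWB F=GWGW D=YGYG B=YBYB
After move 2 (F'): F=WWGG U=WBRR R=GRYR D=OOYG L=OBOW
After move 3 (R): R=YGRR U=WWRG F=WOGG D=OYYY B=RBBB
After move 4 (F): F=GWGO U=WWWB R=RGGR D=RYYY L=OOOY
After move 5 (U'): U=WBWW F=OOGO R=GWGR B=RGBB L=RBOY
After move 6 (U'): U=BWWW F=RBGO R=OOGR B=GWBB L=RGOY
Query 1: L[1] = G
Query 2: F[3] = O
Query 3: B[1] = W
Query 4: B[3] = B
Query 5: F[2] = G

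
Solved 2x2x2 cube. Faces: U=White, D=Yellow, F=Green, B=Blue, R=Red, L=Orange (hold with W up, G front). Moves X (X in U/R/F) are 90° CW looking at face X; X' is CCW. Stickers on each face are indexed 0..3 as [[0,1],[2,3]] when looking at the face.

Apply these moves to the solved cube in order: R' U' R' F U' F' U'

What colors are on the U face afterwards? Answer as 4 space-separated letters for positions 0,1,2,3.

Answer: B R Y G

Derivation:
After move 1 (R'): R=RRRR U=WBWB F=GWGW D=YGYG B=YBYB
After move 2 (U'): U=BBWW F=OOGW R=GWRR B=RRYB L=YBOO
After move 3 (R'): R=WRGR U=BYWR F=OBGW D=YOYW B=GRGB
After move 4 (F): F=GOWB U=BYOB R=WRRR D=GWYW L=YYOO
After move 5 (U'): U=YBBO F=YYWB R=GORR B=WRGB L=GROO
After move 6 (F'): F=YBYW U=YBGR R=WOGR D=ROYW L=GOOB
After move 7 (U'): U=BRYG F=GOYW R=YBGR B=WOGB L=WROB
Query: U face = BRYG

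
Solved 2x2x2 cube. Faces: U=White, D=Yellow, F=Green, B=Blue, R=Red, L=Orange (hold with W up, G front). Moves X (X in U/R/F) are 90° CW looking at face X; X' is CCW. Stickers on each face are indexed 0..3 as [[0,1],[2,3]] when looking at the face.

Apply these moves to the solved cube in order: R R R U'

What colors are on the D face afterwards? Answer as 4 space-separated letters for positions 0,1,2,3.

Answer: Y G Y G

Derivation:
After move 1 (R): R=RRRR U=WGWG F=GYGY D=YBYB B=WBWB
After move 2 (R): R=RRRR U=WYWY F=GBGB D=YWYW B=GBGB
After move 3 (R): R=RRRR U=WBWB F=GWGW D=YGYG B=YBYB
After move 4 (U'): U=BBWW F=OOGW R=GWRR B=RRYB L=YBOO
Query: D face = YGYG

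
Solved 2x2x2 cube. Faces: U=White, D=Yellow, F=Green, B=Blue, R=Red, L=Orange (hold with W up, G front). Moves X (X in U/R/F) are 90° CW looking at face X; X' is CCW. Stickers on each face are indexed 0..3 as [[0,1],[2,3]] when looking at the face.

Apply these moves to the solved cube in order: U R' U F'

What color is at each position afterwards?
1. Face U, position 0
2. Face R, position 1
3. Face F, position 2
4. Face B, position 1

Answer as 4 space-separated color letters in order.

After move 1 (U): U=WWWW F=RRGG R=BBRR B=OOBB L=GGOO
After move 2 (R'): R=BRBR U=WBWO F=RWGW D=YRYG B=YOYB
After move 3 (U): U=WWOB F=BRGW R=YOBR B=GGYB L=RWOO
After move 4 (F'): F=RWBG U=WWYB R=ROYR D=WOYG L=RBOO
Query 1: U[0] = W
Query 2: R[1] = O
Query 3: F[2] = B
Query 4: B[1] = G

Answer: W O B G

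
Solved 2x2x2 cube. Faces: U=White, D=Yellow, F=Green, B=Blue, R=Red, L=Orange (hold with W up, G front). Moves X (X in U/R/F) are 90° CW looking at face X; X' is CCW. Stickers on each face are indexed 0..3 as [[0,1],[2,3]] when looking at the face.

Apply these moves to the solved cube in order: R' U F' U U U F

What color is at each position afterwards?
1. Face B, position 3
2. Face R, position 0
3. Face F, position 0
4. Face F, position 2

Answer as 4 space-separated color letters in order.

Answer: B W R G

Derivation:
After move 1 (R'): R=RRRR U=WBWB F=GWGW D=YGYG B=YBYB
After move 2 (U): U=WWBB F=RRGW R=YBRR B=OOYB L=GWOO
After move 3 (F'): F=RWRG U=WWYR R=GBYR D=WOYG L=GBOB
After move 4 (U): U=YWRW F=GBRG R=OOYR B=GBYB L=RWOB
After move 5 (U): U=RYWW F=OORG R=GBYR B=RWYB L=GBOB
After move 6 (U): U=WRWY F=GBRG R=RWYR B=GBYB L=OOOB
After move 7 (F): F=RGGB U=WRBO R=WWYR D=YRYG L=OWOO
Query 1: B[3] = B
Query 2: R[0] = W
Query 3: F[0] = R
Query 4: F[2] = G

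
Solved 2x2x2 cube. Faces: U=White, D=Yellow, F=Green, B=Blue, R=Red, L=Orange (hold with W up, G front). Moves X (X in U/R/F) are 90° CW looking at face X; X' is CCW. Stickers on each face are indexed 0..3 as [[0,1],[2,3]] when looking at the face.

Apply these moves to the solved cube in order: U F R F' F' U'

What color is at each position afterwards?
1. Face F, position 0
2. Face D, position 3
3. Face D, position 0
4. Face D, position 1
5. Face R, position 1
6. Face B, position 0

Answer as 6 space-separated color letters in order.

Answer: G O R O G Y

Derivation:
After move 1 (U): U=WWWW F=RRGG R=BBRR B=OOBB L=GGOO
After move 2 (F): F=GRGR U=WWOG R=WBWR D=RBYY L=GYOY
After move 3 (R): R=WWRB U=WROR F=GBGY D=RBYO B=GOWB
After move 4 (F'): F=BYGG U=WRWR R=BWRB D=YYYO L=GROO
After move 5 (F'): F=YGBG U=WRBR R=YWYB D=ROYO L=GROW
After move 6 (U'): U=RRWB F=GRBG R=YGYB B=YWWB L=GOOW
Query 1: F[0] = G
Query 2: D[3] = O
Query 3: D[0] = R
Query 4: D[1] = O
Query 5: R[1] = G
Query 6: B[0] = Y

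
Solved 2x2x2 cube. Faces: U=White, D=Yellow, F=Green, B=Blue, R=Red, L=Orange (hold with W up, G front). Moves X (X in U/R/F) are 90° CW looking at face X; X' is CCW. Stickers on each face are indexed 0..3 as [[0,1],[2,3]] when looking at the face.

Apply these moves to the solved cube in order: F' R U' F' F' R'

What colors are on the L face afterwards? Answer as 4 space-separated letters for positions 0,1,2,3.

After move 1 (F'): F=GGGG U=WWRR R=YRYR D=OOYY L=OWOW
After move 2 (R): R=YYRR U=WGRG F=GOGY D=OBYB B=RBWB
After move 3 (U'): U=GGWR F=OWGY R=GORR B=YYWB L=RBOW
After move 4 (F'): F=WYOG U=GGGR R=BOOR D=BWYB L=RROW
After move 5 (F'): F=YGWO U=GGBO R=WOBR D=RWYB L=RROG
After move 6 (R'): R=ORWB U=GWBY F=YGWO D=RGYO B=BYWB
Query: L face = RROG

Answer: R R O G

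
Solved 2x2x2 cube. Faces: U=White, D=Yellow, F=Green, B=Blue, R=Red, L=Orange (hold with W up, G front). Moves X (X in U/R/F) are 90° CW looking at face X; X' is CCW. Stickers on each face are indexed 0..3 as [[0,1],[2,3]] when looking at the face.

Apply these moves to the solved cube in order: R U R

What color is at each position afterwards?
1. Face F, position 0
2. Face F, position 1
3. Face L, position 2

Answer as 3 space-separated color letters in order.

After move 1 (R): R=RRRR U=WGWG F=GYGY D=YBYB B=WBWB
After move 2 (U): U=WWGG F=RRGY R=WBRR B=OOWB L=GYOO
After move 3 (R): R=RWRB U=WRGY F=RBGB D=YWYO B=GOWB
Query 1: F[0] = R
Query 2: F[1] = B
Query 3: L[2] = O

Answer: R B O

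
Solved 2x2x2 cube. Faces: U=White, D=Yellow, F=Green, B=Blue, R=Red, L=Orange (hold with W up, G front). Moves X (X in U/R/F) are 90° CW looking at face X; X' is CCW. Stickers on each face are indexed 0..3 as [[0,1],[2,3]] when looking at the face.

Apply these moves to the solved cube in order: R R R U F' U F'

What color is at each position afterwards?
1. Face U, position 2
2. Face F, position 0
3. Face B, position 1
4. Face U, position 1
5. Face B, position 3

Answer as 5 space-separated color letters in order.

Answer: O B B W B

Derivation:
After move 1 (R): R=RRRR U=WGWG F=GYGY D=YBYB B=WBWB
After move 2 (R): R=RRRR U=WYWY F=GBGB D=YWYW B=GBGB
After move 3 (R): R=RRRR U=WBWB F=GWGW D=YGYG B=YBYB
After move 4 (U): U=WWBB F=RRGW R=YBRR B=OOYB L=GWOO
After move 5 (F'): F=RWRG U=WWYR R=GBYR D=WOYG L=GBOB
After move 6 (U): U=YWRW F=GBRG R=OOYR B=GBYB L=RWOB
After move 7 (F'): F=BGGR U=YWOY R=OOWR D=WBYG L=RWOR
Query 1: U[2] = O
Query 2: F[0] = B
Query 3: B[1] = B
Query 4: U[1] = W
Query 5: B[3] = B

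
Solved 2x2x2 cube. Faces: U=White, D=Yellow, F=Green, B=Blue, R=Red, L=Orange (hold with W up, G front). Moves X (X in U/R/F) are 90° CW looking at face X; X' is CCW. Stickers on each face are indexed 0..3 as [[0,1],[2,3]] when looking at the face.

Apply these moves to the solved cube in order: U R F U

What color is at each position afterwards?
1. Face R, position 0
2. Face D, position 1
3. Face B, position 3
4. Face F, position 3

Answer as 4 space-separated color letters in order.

Answer: W R B Y

Derivation:
After move 1 (U): U=WWWW F=RRGG R=BBRR B=OOBB L=GGOO
After move 2 (R): R=RBRB U=WRWG F=RYGY D=YBYO B=WOWB
After move 3 (F): F=GRYY U=WROG R=WBGB D=RRYO L=GYOB
After move 4 (U): U=OWGR F=WBYY R=WOGB B=GYWB L=GROB
Query 1: R[0] = W
Query 2: D[1] = R
Query 3: B[3] = B
Query 4: F[3] = Y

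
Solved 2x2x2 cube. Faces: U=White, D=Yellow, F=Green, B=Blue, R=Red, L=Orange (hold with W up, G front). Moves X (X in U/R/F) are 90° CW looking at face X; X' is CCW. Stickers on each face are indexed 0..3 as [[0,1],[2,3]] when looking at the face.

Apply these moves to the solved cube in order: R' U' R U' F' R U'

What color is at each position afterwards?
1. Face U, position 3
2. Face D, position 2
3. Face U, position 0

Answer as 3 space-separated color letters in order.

Answer: O Y G

Derivation:
After move 1 (R'): R=RRRR U=WBWB F=GWGW D=YGYG B=YBYB
After move 2 (U'): U=BBWW F=OOGW R=GWRR B=RRYB L=YBOO
After move 3 (R): R=RGRW U=BOWW F=OGGG D=YYYR B=WRBB
After move 4 (U'): U=OWBW F=YBGG R=OGRW B=RGBB L=WROO
After move 5 (F'): F=BGYG U=OWOR R=YGYW D=ROYR L=WWOB
After move 6 (R): R=YYWG U=OGOG F=BOYR D=RBYR B=RGWB
After move 7 (U'): U=GGOO F=WWYR R=BOWG B=YYWB L=RGOB
Query 1: U[3] = O
Query 2: D[2] = Y
Query 3: U[0] = G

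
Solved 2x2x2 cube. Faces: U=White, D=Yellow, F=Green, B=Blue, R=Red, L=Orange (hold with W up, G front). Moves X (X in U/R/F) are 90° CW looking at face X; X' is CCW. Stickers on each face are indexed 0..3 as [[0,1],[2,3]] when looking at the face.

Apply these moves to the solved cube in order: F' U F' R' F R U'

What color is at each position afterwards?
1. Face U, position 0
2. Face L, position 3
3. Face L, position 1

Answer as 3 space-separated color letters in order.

Answer: R G W

Derivation:
After move 1 (F'): F=GGGG U=WWRR R=YRYR D=OOYY L=OWOW
After move 2 (U): U=RWRW F=YRGG R=BBYR B=OWBB L=GGOW
After move 3 (F'): F=RGYG U=RWBY R=OBOR D=GWYY L=GWOR
After move 4 (R'): R=BROO U=RBBO F=RWYY D=GGYG B=YWWB
After move 5 (F): F=YRYW U=RBRW R=BROO D=OBYG L=GGOG
After move 6 (R): R=OBOR U=RRRW F=YBYG D=OWYY B=WWBB
After move 7 (U'): U=RWRR F=GGYG R=YBOR B=OBBB L=WWOG
Query 1: U[0] = R
Query 2: L[3] = G
Query 3: L[1] = W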